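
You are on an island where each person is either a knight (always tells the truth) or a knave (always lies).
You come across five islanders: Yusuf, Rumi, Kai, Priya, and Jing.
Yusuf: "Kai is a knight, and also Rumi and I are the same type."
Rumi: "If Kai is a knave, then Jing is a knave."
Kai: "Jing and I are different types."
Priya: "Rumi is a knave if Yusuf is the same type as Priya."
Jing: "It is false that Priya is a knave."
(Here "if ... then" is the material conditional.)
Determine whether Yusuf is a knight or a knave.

Yusuf is a knave.

Consistent assignments: {Yusuf=knave, Rumi=knight, Kai=knight, Priya=knave, Jing=knave}; {Yusuf=knave, Rumi=knight, Kai=knave, Priya=knave, Jing=knave}
In every consistent assignment, Yusuf is a knave.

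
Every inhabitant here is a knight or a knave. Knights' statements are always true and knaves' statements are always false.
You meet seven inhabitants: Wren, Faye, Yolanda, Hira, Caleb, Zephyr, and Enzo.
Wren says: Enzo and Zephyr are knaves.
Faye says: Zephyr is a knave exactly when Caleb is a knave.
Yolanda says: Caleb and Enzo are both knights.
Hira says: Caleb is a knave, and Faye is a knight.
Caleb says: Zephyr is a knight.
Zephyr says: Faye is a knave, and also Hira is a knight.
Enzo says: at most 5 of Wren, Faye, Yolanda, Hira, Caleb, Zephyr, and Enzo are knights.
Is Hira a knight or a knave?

Consistent assignments: {Wren=knave, Faye=knight, Yolanda=knave, Hira=knight, Caleb=knave, Zephyr=knave, Enzo=knight}
In every consistent assignment, Hira is a knight.

Hira is a knight.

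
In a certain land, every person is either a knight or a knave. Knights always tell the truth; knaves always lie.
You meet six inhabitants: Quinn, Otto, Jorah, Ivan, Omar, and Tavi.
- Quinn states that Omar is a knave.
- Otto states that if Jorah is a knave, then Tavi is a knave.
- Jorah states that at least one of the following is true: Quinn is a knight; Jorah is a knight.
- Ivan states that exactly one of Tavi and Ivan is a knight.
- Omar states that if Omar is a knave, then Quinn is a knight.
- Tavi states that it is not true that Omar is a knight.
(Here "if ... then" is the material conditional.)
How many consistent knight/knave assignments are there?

4

Consistent assignments:
  Quinn=knave, Otto=knight, Jorah=knight, Ivan=knight, Omar=knight, Tavi=knave
  Quinn=knave, Otto=knight, Jorah=knight, Ivan=knave, Omar=knight, Tavi=knave
  Quinn=knave, Otto=knight, Jorah=knave, Ivan=knight, Omar=knight, Tavi=knave
  Quinn=knave, Otto=knight, Jorah=knave, Ivan=knave, Omar=knight, Tavi=knave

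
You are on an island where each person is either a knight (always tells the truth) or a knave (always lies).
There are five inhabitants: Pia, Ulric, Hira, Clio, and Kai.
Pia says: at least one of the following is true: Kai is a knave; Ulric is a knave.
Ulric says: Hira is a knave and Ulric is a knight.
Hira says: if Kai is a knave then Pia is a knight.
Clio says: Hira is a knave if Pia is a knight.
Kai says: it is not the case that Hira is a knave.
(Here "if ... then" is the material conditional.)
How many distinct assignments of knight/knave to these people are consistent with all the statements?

1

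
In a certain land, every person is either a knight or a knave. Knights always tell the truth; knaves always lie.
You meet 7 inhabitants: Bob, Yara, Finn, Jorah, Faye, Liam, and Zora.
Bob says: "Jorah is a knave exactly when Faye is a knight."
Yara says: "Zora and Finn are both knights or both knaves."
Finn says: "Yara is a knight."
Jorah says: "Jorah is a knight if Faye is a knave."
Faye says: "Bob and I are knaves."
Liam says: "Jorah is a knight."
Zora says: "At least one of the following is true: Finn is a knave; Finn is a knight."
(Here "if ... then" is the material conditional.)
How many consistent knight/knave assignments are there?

2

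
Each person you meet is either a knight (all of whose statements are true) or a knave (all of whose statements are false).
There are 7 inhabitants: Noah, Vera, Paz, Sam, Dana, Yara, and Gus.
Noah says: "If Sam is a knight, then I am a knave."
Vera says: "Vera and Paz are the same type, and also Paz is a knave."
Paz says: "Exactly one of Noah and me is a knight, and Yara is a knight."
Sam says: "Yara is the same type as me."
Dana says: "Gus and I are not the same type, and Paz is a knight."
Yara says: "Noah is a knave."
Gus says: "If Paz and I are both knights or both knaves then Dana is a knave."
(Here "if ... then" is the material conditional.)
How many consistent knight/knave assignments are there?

0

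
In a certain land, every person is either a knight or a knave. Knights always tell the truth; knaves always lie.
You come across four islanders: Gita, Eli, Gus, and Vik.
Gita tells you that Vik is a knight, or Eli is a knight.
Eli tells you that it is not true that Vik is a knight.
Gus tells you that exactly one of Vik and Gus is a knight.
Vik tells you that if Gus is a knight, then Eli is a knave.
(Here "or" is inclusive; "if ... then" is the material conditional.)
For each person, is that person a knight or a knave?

Gita is a knight, Eli is a knight, Gus is a knight, and Vik is a knave.

Gita is a knight, so "Vik is a knight, or Eli is a knight" must be True — and it is.
Eli (knight): "it is not true that Vik is a knight" — True. ✓
Gus (knight): "exactly one of Vik and Gus is a knight" — True. ✓
Vik is a knave, and the claim "if Gus is a knight, then Eli is a knave" is indeed False.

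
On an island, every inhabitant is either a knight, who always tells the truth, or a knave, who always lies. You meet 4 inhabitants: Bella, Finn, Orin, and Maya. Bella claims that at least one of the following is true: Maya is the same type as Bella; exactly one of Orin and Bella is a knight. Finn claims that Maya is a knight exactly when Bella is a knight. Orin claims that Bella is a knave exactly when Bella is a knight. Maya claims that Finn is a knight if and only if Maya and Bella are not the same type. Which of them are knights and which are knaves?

Bella is a knight, Finn is a knave, Orin is a knave, and Maya is a knave.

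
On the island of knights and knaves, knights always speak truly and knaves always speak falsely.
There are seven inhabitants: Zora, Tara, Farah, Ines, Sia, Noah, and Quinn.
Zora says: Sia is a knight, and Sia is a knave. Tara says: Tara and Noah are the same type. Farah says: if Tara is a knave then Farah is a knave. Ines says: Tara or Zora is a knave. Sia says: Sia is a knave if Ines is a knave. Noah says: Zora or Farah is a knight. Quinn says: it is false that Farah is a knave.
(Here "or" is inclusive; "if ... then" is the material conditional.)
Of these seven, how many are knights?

6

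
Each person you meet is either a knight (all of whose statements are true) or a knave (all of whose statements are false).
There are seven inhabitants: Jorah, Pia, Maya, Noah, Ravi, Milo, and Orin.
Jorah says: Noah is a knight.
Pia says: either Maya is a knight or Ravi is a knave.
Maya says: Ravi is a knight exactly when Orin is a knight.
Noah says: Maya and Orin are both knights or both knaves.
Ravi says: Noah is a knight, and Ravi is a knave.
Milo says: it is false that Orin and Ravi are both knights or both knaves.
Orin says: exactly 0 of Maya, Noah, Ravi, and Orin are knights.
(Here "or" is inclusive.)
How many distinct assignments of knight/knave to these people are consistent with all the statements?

1

Consistent assignments:
  Jorah=knave, Pia=knight, Maya=knight, Noah=knave, Ravi=knave, Milo=knave, Orin=knave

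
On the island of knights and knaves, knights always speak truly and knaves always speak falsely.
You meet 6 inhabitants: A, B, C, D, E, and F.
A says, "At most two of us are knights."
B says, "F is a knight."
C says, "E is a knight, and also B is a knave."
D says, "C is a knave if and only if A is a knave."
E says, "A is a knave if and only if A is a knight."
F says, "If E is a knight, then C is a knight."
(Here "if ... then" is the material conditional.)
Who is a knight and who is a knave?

Knights: B, D, and F. Knaves: A, C, and E.

A is a knave, and the claim "at most two of us are knights" is indeed false.
Since B is a knight, "F is a knight" needs to be True, which holds.
C is a knave; "E is a knight, and also B is a knave" is false, as required.
As a knight, D's statement "C is a knave if and only if A is a knave" should be True; it is.
E is a knave; "A is a knave if and only if A is a knight" is false, as required.
As a knight, F's statement "if E is a knight, then C is a knight" should be True; it is.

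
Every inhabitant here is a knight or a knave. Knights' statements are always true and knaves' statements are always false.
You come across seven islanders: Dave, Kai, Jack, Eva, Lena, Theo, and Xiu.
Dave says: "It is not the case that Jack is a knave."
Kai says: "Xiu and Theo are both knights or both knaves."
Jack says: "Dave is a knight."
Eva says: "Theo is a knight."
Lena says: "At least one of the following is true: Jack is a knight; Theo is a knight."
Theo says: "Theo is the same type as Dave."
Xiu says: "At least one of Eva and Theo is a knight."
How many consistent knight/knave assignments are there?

2

Consistent assignments:
  Dave=knight, Kai=knight, Jack=knight, Eva=knight, Lena=knight, Theo=knight, Xiu=knight
  Dave=knight, Kai=knight, Jack=knight, Eva=knave, Lena=knight, Theo=knave, Xiu=knave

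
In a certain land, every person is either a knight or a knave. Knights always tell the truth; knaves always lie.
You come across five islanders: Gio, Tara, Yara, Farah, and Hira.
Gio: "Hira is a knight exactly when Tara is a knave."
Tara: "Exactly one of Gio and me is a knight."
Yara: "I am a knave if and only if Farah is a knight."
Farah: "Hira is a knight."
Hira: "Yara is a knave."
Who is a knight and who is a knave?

Gio is a knave, Tara is a knave, Yara is a knight, Farah is a knave, and Hira is a knave.

Since Gio is a knave, "Hira is a knight exactly when Tara is a knave" needs to be false, which holds.
Tara is a knave; "exactly one of Gio and me is a knight" is false, as required.
Yara is a knight; "I am a knave if and only if Farah is a knight" is True, as required.
Farah is a knave, so "Hira is a knight" must be false — and it is.
Hira is a knave, so "Yara is a knave" must be false — and it is.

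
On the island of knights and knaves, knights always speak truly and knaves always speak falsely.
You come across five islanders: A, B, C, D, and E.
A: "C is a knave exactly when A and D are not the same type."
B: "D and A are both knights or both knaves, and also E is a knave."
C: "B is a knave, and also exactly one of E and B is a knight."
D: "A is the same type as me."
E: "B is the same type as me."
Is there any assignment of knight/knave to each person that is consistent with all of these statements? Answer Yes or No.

No

Checking all 32 assignments, each has at least one speaker whose statement's truth value contradicts their type.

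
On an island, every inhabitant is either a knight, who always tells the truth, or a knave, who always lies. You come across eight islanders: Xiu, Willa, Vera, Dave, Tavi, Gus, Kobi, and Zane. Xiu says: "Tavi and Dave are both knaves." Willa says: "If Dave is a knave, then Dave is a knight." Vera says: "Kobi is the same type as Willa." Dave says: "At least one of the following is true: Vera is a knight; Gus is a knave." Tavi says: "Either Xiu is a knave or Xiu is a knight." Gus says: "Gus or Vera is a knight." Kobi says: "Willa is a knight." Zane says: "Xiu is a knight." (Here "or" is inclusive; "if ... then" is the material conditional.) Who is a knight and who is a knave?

Xiu is a knave, and the claim "Tavi and Dave are both knaves" is indeed false.
Willa is a knight, and the claim "if Dave is a knave, then Dave is a knight" is indeed True.
As a knight, Vera's statement "Kobi is the same type as Willa" should be True; it is.
Since Dave is a knight, "at least one of the following is true: Vera is a knight; Gus is a knave" needs to be True, which holds.
Tavi is a knight, and the claim "either Xiu is a knave or Xiu is a knight" is indeed True.
Gus is a knight, and the claim "Gus or Vera is a knight" is indeed True.
Kobi is a knight; "Willa is a knight" is True, as required.
Zane is a knave; "Xiu is a knight" is false, as required.

Xiu is a knave, Willa is a knight, Vera is a knight, Dave is a knight, Tavi is a knight, Gus is a knight, Kobi is a knight, and Zane is a knave.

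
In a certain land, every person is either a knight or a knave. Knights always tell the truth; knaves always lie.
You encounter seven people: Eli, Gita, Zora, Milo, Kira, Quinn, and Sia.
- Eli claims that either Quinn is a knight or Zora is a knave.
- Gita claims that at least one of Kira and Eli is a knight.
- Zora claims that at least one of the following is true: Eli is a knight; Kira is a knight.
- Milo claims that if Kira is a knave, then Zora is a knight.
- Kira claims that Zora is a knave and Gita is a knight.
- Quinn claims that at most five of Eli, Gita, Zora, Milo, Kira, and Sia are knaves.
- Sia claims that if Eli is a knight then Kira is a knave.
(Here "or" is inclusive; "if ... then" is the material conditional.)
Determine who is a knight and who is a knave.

Eli is a knight; "either Quinn is a knight or Zora is a knave" is true, as required.
Gita is a knight, and the claim "at least one of Kira and Eli is a knight" is indeed true.
Since Zora is a knight, "at least one of the following is true: Eli is a knight; Kira is a knight" needs to be true, which holds.
Milo is a knight, and the claim "if Kira is a knave, then Zora is a knight" is indeed true.
As a knave, Kira's statement "Zora is a knave and Gita is a knight" should be false; it is.
Quinn is a knight, and the claim "at most five of Eli, Gita, Zora, Milo, Kira, and Sia are knaves" is indeed true.
Sia (knight): "if Eli is a knight then Kira is a knave" — true. ✓

Eli is a knight, Gita is a knight, Zora is a knight, Milo is a knight, Kira is a knave, Quinn is a knight, and Sia is a knight.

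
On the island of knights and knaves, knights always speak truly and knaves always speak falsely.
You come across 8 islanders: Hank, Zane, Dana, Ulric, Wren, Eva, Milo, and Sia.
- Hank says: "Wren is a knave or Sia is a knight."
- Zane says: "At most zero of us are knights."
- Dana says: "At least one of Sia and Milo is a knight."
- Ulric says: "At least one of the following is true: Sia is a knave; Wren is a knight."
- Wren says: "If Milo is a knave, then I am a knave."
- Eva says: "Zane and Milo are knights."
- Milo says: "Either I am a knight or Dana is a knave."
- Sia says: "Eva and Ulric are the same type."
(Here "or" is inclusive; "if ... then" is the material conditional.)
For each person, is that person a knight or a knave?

Hank is a knave, Zane is a knave, Dana is a knight, Ulric is a knight, Wren is a knight, Eva is a knave, Milo is a knight, and Sia is a knave.

Hank is a knave, so "Wren is a knave or Sia is a knight" must be False — and it is.
Zane is a knave, so "at most zero of us are knights" must be False — and it is.
Dana is a knight, and the claim "at least one of Sia and Milo is a knight" is indeed True.
Ulric is a knight, so "at least one of the following is true: Sia is a knave; Wren is a knight" must be True — and it is.
Wren is a knight; "if Milo is a knave, then I am a knave" is True, as required.
Eva (knave): "Zane and Milo are knights" — False. ✓
Milo is a knight, so "either I am a knight or Dana is a knave" must be True — and it is.
Since Sia is a knave, "Eva and Ulric are the same type" needs to be False, which holds.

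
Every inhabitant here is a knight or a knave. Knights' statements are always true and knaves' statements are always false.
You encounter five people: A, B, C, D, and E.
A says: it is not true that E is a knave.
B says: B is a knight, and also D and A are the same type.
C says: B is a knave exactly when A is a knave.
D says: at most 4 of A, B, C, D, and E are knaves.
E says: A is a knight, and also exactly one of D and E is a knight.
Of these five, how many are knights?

The unique consistent assignment is A=knave, B=knave, C=knight, D=knight, E=knave.
That has 2 knights.

2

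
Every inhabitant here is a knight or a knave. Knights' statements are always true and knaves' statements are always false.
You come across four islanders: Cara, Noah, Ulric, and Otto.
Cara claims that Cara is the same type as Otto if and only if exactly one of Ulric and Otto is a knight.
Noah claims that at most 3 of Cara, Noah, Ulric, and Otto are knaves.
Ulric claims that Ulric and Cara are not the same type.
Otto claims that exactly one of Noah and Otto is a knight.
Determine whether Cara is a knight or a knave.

Consistent assignments: {Cara=knave, Noah=knave, Ulric=knave, Otto=knave}
In every consistent assignment, Cara is a knave.

Cara is a knave.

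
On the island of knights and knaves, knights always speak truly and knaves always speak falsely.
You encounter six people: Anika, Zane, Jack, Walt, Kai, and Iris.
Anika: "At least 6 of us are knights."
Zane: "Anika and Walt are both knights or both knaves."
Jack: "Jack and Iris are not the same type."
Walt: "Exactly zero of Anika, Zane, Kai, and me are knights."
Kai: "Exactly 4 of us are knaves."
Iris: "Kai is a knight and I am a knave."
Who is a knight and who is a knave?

Knights: Zane. Knaves: Anika, Jack, Walt, Kai, and Iris.

Anika is a knave, so "at least 6 of us are knights" must be False — and it is.
As a knight, Zane's statement "Anika and Walt are both knights or both knaves" should be true; it is.
As a knave, Jack's statement "Jack and Iris are not the same type" should be False; it is.
Since Walt is a knave, "exactly zero of Anika, Zane, Kai, and me are knights" needs to be False, which holds.
Kai is a knave, and the claim "exactly 4 of us are knaves" is indeed False.
Iris is a knave, so "Kai is a knight and I am a knave" must be False — and it is.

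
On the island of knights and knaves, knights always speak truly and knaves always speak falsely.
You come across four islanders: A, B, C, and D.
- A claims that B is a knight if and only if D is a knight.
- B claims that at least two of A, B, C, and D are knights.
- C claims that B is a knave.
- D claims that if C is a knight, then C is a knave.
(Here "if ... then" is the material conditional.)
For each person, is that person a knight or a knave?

A is a knight, B is a knight, C is a knave, and D is a knight.

Suppose A is a knave. Then A's statement "B is a knight if and only if D is a knight" would have to be false. Checking the 8 ways to assign the others, none is consistent with every speaker.
(For instance, with B=knight, C=knave, D=knight, A's claim "B is a knight if and only if D is a knight" comes out true where it would need to be false.)
So A must be a knight, making "B is a knight if and only if D is a knight" true. Taking A=knight, B=knight, C=knave, D=knight, each remaining statement checks out:
  B (knight): "at least two of A, B, C, and D are knights" — true. ✓
  C (knave): "B is a knave" — false. ✓
  D (knight): "if C is a knight, then C is a knave" — true. ✓
This is the unique consistent assignment.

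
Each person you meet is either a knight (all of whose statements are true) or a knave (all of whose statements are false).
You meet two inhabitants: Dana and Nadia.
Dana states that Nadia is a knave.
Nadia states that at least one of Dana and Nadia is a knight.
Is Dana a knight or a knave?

Consistent assignments: {Dana=knave, Nadia=knight}
In every consistent assignment, Dana is a knave.

Dana is a knave.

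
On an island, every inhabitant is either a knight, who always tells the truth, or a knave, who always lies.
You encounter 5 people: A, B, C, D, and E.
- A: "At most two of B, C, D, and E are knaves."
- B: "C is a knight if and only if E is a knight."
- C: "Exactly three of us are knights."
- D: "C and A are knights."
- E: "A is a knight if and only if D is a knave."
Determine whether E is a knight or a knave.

Consistent assignments: {A=knight, B=knave, C=knight, D=knight, E=knave}; {A=knave, B=knight, C=knave, D=knave, E=knave}
In every consistent assignment, E is a knave.

E is a knave.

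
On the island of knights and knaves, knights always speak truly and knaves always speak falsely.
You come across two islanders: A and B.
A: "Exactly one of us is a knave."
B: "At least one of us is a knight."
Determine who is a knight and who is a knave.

A is a knave and B is a knave.

A is a knave, so "exactly one of us is a knave" must be false — and it is.
Since B is a knave, "at least one of us is a knight" needs to be false, which holds.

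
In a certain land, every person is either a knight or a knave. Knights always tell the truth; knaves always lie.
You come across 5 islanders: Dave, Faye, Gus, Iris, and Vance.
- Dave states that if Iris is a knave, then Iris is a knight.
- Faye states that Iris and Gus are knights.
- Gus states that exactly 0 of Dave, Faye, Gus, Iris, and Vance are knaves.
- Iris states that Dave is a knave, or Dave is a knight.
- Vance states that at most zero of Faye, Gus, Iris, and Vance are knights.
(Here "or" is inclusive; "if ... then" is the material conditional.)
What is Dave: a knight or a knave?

Consistent assignments: {Dave=knight, Faye=knave, Gus=knave, Iris=knight, Vance=knave}
In every consistent assignment, Dave is a knight.

Dave is a knight.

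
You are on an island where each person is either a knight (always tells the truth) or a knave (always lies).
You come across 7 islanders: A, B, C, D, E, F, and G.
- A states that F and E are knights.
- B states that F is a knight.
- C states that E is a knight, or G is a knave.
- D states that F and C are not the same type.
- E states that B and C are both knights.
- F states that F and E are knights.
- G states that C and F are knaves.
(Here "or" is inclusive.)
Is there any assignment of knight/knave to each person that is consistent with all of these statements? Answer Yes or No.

Yes

One consistent assignment: A=knight, B=knight, C=knight, D=knave, E=knight, F=knight, G=knave.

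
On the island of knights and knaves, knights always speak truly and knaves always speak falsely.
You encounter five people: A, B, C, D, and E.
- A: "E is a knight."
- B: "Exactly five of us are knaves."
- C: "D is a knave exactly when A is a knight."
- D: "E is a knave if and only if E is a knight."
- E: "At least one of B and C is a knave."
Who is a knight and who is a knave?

A is a knight, B is a knave, C is a knight, D is a knave, and E is a knight.

A is a knight, and the claim "E is a knight" is indeed true.
B (knave): "exactly five of us are knaves" — false. ✓
C is a knight; "D is a knave exactly when A is a knight" is true, as required.
Since D is a knave, "E is a knave if and only if E is a knight" needs to be false, which holds.
E is a knight; "at least one of B and C is a knave" is true, as required.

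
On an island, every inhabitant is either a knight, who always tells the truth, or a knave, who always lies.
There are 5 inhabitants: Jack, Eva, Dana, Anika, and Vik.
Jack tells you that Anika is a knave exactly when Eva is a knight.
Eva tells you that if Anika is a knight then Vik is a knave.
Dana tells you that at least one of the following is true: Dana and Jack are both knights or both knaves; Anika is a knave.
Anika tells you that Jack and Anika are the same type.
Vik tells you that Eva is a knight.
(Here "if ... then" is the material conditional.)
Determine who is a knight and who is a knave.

Jack is a knight, Eva is a knight, Dana is a knight, Anika is a knave, and Vik is a knight.

Jack is a knight; "Anika is a knave exactly when Eva is a knight" is true, as required.
As a knight, Eva's statement "if Anika is a knight then Vik is a knave" should be true; it is.
Dana (knight): "at least one of the following is true: Dana and Jack are both knights or both knaves; Anika is a knave" — true. ✓
As a knave, Anika's statement "Jack and Anika are the same type" should be false; it is.
Vik is a knight, so "Eva is a knight" must be true — and it is.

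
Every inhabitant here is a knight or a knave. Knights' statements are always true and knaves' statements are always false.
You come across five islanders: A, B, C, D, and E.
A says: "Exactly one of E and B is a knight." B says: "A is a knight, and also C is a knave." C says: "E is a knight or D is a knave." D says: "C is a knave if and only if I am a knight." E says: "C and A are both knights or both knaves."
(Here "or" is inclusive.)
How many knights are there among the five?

3

The unique consistent assignment is A=knight, B=knight, C=knave, D=knight, E=knave.
That has 3 knights.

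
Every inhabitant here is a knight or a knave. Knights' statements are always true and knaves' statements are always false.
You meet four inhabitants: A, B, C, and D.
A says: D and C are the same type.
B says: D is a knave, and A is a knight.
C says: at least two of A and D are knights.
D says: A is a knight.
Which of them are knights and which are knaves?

A is a knight, so "D and C are the same type" must be true — and it is.
B (knave): "D is a knave, and A is a knight" — False. ✓
C is a knight; "at least two of A and D are knights" is true, as required.
D (knight): "A is a knight" — true. ✓

Knights: A, C, and D. Knaves: B.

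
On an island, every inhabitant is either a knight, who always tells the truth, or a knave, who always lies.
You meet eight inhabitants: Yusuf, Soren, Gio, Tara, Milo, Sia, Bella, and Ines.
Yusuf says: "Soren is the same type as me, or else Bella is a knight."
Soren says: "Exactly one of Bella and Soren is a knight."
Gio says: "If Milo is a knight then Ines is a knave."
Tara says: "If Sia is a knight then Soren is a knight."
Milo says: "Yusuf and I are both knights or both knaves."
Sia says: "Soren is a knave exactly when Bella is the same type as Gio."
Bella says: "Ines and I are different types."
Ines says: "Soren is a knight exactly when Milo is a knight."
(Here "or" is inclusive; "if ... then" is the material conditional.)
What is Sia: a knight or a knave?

Consistent assignments: {Yusuf=knight, Soren=knight, Gio=knight, Tara=knight, Milo=knave, Sia=knight, Bella=knave, Ines=knave}
In every consistent assignment, Sia is a knight.

Sia is a knight.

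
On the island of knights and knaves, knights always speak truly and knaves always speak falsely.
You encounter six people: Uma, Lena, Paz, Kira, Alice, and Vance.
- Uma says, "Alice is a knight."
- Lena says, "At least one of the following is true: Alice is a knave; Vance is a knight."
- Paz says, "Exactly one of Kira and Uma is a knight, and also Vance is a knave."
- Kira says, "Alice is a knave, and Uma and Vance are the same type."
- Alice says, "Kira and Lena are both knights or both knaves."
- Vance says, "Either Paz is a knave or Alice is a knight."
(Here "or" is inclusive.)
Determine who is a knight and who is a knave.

Knights: Lena and Vance. Knaves: Uma, Paz, Kira, and Alice.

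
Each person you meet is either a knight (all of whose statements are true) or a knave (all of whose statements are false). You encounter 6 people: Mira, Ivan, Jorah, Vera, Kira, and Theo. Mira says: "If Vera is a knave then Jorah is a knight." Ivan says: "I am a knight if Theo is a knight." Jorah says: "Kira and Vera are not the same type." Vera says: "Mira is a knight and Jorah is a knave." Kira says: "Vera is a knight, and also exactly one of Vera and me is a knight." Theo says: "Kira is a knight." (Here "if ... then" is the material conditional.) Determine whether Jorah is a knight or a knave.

Consistent assignments: {Mira=knave, Ivan=knight, Jorah=knave, Vera=knave, Kira=knave, Theo=knave}
In every consistent assignment, Jorah is a knave.

Jorah is a knave.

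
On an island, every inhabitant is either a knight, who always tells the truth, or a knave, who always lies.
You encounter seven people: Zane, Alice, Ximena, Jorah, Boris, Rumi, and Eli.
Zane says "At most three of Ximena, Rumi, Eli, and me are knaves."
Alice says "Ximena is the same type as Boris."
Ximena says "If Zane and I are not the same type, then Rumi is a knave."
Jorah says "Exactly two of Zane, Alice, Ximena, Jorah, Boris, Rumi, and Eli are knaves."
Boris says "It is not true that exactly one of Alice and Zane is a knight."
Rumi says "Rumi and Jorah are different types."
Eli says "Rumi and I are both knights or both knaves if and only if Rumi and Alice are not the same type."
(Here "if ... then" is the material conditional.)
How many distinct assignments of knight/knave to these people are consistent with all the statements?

4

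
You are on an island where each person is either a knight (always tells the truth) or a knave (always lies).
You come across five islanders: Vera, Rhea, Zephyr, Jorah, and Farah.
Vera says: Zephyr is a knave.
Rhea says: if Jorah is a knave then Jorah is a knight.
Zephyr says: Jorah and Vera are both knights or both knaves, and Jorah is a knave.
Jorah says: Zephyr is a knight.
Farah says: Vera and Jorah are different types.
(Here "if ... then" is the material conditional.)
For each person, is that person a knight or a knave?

Vera is a knight, and the claim "Zephyr is a knave" is indeed true.
As a knave, Rhea's statement "if Jorah is a knave then Jorah is a knight" should be false; it is.
Zephyr is a knave; "Jorah and Vera are both knights or both knaves, and Jorah is a knave" is false, as required.
Jorah (knave): "Zephyr is a knight" — false. ✓
Farah is a knight, so "Vera and Jorah are different types" must be true — and it is.

Vera is a knight, Rhea is a knave, Zephyr is a knave, Jorah is a knave, and Farah is a knight.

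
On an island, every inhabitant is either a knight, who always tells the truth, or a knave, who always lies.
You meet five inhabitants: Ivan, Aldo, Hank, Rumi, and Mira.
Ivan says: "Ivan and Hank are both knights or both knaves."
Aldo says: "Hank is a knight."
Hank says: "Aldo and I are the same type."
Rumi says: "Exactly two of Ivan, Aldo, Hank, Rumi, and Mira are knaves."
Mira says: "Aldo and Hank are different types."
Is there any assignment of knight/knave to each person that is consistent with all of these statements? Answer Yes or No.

Yes

One consistent assignment: Ivan=knave, Aldo=knight, Hank=knight, Rumi=knight, Mira=knave.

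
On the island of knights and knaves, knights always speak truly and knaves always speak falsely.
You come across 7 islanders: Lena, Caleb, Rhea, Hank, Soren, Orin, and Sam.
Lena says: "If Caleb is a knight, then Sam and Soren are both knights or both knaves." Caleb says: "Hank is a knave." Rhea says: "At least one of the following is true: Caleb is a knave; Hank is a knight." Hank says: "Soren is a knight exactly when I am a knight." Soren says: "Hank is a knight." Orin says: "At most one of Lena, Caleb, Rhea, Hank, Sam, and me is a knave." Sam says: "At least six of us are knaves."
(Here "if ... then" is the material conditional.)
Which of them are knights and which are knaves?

Lena is a knight, Caleb is a knave, Rhea is a knight, Hank is a knight, Soren is a knight, Orin is a knave, and Sam is a knave.

Since Lena is a knight, "if Caleb is a knight, then Sam and Soren are both knights or both knaves" needs to be True, which holds.
Since Caleb is a knave, "Hank is a knave" needs to be False, which holds.
Rhea is a knight; "at least one of the following is true: Caleb is a knave; Hank is a knight" is True, as required.
Hank is a knight, and the claim "Soren is a knight exactly when I am a knight" is indeed True.
Since Soren is a knight, "Hank is a knight" needs to be True, which holds.
Orin is a knave, so "at most one of Lena, Caleb, Rhea, Hank, Sam, and me is a knave" must be False — and it is.
Since Sam is a knave, "at least six of us are knaves" needs to be False, which holds.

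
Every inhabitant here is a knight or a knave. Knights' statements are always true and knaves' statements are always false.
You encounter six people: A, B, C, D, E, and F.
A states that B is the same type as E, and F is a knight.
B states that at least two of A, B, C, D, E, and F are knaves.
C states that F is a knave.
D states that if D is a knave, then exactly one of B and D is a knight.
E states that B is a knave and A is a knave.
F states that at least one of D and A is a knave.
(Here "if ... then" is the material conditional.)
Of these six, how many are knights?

The unique consistent assignment is A=knave, B=knight, C=knave, D=knight, E=knave, F=knight.
That has 3 knights.

3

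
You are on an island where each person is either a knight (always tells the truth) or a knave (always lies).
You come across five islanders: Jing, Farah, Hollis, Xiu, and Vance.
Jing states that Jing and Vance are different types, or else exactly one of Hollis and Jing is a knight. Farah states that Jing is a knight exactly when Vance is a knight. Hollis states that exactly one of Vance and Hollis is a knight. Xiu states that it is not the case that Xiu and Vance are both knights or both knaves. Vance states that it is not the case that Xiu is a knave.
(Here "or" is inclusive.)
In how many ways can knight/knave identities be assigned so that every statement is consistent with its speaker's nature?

Consistent assignments:
  Jing=knight, Farah=knave, Hollis=knight, Xiu=knave, Vance=knave
  Jing=knight, Farah=knave, Hollis=knave, Xiu=knave, Vance=knave
  Jing=knave, Farah=knight, Hollis=knave, Xiu=knave, Vance=knave

3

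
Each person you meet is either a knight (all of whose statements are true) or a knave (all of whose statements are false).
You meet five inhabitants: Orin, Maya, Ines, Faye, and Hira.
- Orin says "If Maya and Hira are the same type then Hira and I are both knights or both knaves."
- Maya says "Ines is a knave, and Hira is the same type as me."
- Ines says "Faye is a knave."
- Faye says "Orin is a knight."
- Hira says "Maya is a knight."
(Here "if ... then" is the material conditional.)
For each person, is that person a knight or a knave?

Orin is a knight, Maya is a knight, Ines is a knave, Faye is a knight, and Hira is a knight.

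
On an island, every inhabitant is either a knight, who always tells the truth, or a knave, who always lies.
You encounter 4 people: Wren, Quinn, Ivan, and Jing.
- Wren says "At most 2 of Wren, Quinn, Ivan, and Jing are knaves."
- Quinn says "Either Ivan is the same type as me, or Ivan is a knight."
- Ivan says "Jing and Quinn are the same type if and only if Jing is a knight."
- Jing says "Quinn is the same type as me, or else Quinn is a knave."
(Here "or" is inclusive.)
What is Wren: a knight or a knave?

Wren is a knight.

Consistent assignments: {Wren=knight, Quinn=knight, Ivan=knight, Jing=knight}; {Wren=knight, Quinn=knight, Ivan=knight, Jing=knave}
In every consistent assignment, Wren is a knight.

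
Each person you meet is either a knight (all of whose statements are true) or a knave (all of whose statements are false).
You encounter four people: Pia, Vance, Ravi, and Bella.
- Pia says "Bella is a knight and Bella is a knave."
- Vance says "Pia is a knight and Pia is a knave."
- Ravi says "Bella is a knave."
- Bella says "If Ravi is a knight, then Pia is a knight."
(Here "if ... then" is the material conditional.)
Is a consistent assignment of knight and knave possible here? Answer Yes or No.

One consistent assignment: Pia=knave, Vance=knave, Ravi=knight, Bella=knave.

Yes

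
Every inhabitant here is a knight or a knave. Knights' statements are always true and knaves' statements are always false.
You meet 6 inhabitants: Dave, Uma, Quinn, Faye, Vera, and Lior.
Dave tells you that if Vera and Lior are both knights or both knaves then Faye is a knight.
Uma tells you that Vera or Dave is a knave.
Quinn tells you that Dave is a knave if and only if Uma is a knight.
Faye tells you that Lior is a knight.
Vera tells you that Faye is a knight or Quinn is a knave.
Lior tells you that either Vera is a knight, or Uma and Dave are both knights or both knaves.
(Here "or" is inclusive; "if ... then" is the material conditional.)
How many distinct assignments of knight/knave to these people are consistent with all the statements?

2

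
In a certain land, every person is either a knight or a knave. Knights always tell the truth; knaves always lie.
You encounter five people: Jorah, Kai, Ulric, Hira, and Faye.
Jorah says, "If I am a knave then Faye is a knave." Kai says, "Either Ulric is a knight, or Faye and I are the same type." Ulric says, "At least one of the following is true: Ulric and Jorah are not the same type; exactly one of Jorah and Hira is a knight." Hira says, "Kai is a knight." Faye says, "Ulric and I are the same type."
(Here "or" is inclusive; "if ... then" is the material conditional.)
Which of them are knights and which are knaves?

Knights: Kai, Ulric, Hira, and Faye. Knaves: Jorah.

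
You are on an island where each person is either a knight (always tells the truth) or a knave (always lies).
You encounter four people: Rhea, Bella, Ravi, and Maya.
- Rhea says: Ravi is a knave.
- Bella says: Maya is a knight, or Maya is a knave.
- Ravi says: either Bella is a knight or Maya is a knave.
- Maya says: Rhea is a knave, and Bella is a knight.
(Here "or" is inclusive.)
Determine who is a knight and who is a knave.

Knights: Bella, Ravi, and Maya. Knaves: Rhea.

As a knave, Rhea's statement "Ravi is a knave" should be false; it is.
Bella is a knight, and the claim "Maya is a knight, or Maya is a knave" is indeed true.
Ravi (knight): "either Bella is a knight or Maya is a knave" — true. ✓
Maya (knight): "Rhea is a knave, and Bella is a knight" — true. ✓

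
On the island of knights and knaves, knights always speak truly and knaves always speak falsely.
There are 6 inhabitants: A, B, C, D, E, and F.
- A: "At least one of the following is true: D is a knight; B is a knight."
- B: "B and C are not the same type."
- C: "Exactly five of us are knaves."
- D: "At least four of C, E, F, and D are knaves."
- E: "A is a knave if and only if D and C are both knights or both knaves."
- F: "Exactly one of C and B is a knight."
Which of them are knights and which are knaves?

As a knight, A's statement "at least one of the following is true: D is a knight; B is a knight" should be True; it is.
B is a knight, so "B and C are not the same type" must be True — and it is.
C (knave): "exactly five of us are knaves" — False. ✓
D (knave): "at least four of C, E, F, and D are knaves" — False. ✓
E is a knave, so "A is a knave if and only if D and C are both knights or both knaves" must be False — and it is.
Since F is a knight, "exactly one of C and B is a knight" needs to be True, which holds.

A is a knight, B is a knight, C is a knave, D is a knave, E is a knave, and F is a knight.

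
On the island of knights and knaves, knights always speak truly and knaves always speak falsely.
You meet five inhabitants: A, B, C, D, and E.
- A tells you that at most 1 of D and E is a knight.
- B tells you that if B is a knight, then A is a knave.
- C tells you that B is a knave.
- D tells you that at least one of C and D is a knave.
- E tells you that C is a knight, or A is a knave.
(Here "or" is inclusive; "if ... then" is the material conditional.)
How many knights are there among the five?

3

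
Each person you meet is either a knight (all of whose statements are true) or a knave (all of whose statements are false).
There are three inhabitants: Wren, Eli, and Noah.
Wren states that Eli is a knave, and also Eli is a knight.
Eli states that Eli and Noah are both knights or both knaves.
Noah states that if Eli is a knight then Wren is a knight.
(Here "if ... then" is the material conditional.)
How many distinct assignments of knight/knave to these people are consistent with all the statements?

1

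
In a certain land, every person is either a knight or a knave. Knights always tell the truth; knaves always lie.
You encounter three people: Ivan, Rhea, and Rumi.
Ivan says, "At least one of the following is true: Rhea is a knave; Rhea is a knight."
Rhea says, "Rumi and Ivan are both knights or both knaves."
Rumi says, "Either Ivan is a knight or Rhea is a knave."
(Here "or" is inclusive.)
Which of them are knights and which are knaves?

Suppose Ivan is a knave. Then Ivan's statement "at least one of the following is true: Rhea is a knave; Rhea is a knight" would have to be false. Checking the 4 ways to assign the others, none is consistent with every speaker.
(For instance, with Rhea=knight, Rumi=knight, Ivan's claim "at least one of the following is true: Rhea is a knave; Rhea is a knight" comes out true where it would need to be false.)
So Ivan must be a knight, making "at least one of the following is true: Rhea is a knave; Rhea is a knight" true. Taking Ivan=knight, Rhea=knight, Rumi=knight, each remaining statement checks out:
  Rhea (knight): "Rumi and Ivan are both knights or both knaves" — true. ✓
  Rumi (knight): "either Ivan is a knight or Rhea is a knave" — true. ✓
This is the unique consistent assignment.

Ivan is a knight, Rhea is a knight, and Rumi is a knight.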